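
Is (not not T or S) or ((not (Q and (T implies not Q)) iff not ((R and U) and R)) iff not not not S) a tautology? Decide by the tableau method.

Assume the negation and expand:
Initial set: {not ((not not T or S) or ((not (Q and (T implies not Q)) iff not ((R and U) and R)) iff not not not S))}.
not ((not not T or S) or ((not (Q and (T implies not Q)) iff not ((R and U) and R)) iff not not not S)): α-rule — add not (not not T or S), not ((not (Q and (T implies not Q)) iff not ((R and U) and R)) iff not not not S).
not (not not T or S): α-rule — add not not not T, not S.
not not not T: drop double negation, giving not T.
not ((not (Q and (T implies not Q)) iff not ((R and U) and R)) iff not not not S): β-rule — branch into (not (Q and (T implies not Q)) iff not ((R and U) and R)), not not not not S  //  not (not (Q and (T implies not Q)) iff not ((R and U) and R)), not not not S.
  branch 1 (add (not (Q and (T implies not Q)) iff not ((R and U) and R)), not not not not S):
    not not not not S: drop double negation, giving not not S.
    × closes — contains both S and not S.
  branch 2 (add not (not (Q and (T implies not Q)) iff not ((R and U) and R)), not not not S):
    not not not S: drop double negation, giving not S.
    not (not (Q and (T implies not Q)) iff not ((R and U) and R)): β-rule — branch into not (Q and (T implies not Q)), not not ((R and U) and R)  //  not not (Q and (T implies not Q)), not ((R and U) and R).
      branch 2.1 (add not (Q and (T implies not Q)), not not ((R and U) and R)):
        not not ((R and U) and R): α-rule — add (R and U), R.
        (R and U): α-rule — add R, U.
        not (Q and (T implies not Q)): β-rule — branch into not Q  //  not (T implies not Q).
          branch 2.1.1 (add not Q):
            ○ open, literals {Q=0, R=1, S=0, T=0, U=1}.
          branch 2.1.2 (add not (T implies not Q)):
            not (T implies not Q): α-rule — add T, not not Q.
            × closes — contains both T and not T.
      branch 2.2 (add not not (Q and (T implies not Q)), not ((R and U) and R)):
        not not (Q and (T implies not Q)): α-rule — add Q, (T implies not Q).
        not ((R and U) and R): β-rule — branch into not (R and U)  //  not R.
          branch 2.2.1 (add not (R and U)):
            (T implies not Q): β-rule — branch into not T  //  not Q.
              branch 2.2.1.1 (add not T):
                not (R and U): β-rule — branch into not R  //  not U.
                  branch 2.2.1.1.1 (add not R):
                    ○ open, literals {Q=1, R=0, S=0, T=0}.
                  branch 2.2.1.1.2 (add not U):
                    ○ open, literals {Q=1, S=0, T=0, U=0}.
              branch 2.2.1.2 (add not Q):
                × closes — contains both Q and not Q.
          branch 2.2.2 (add not R):
            (T implies not Q): β-rule — branch into not T  //  not Q.
              branch 2.2.2.1 (add not T):
                ○ open, literals {Q=1, R=0, S=0, T=0}.
              branch 2.2.2.2 (add not Q):
                × closes — contains both Q and not Q.
4 branches closed, 4 open.
An open branch gives a countermodel: Q=0, R=1, S=0, T=0, U=1 (unmentioned atoms arbitrary); under it the original formula is false.

Not valid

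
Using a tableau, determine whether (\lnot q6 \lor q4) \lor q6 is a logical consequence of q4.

Yes

Initial set: {q4; \lnot ((\lnot q6 \lor q4) \lor q6)}.
\lnot ((\lnot q6 \lor q4) \lor q6): α-rule — add \lnot (\lnot q6 \lor q4), \lnot q6.
\lnot (\lnot q6 \lor q4): α-rule — add \lnot \lnot q6, \lnot q4.
× closes — contains both q6 and \lnot q6.
All 1 branch closes.
Every branch closed, so the premises entail the conclusion.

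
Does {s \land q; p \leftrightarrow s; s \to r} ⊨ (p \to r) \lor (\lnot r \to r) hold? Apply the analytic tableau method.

Initial set: {(s \land q); (p \leftrightarrow s); (s \to r); \lnot ((p \to r) \lor (\lnot r \to r))}.
(s \land q): α-rule — add s, q.
\lnot ((p \to r) \lor (\lnot r \to r)): α-rule — add \lnot (p \to r), \lnot (\lnot r \to r).
\lnot (p \to r): α-rule — add p, \lnot r.
\lnot (\lnot r \to r): α-rule — add \lnot r, \lnot r.
(p \leftrightarrow s): β-rule — branch into p, s  //  \lnot p, \lnot s.
  branch 1 (add p, s):
    (s \to r): β-rule — branch into \lnot s  //  r.
      branch 1.1 (add \lnot s):
        × closes — contains both s and \lnot s.
      branch 1.2 (add r):
        × closes — contains both r and \lnot r.
  branch 2 (add \lnot p, \lnot s):
    × closes — contains both p and \lnot p.
All 3 branches close.
Every branch closed, so the premises entail the conclusion.

Yes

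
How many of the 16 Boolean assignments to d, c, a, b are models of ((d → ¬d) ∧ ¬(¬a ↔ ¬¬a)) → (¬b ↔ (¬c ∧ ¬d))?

12

Initial set: {(((d → ¬d) ∧ ¬(¬a ↔ ¬¬a)) → (¬b ↔ (¬c ∧ ¬d)))}.
(((d → ¬d) ∧ ¬(¬a ↔ ¬¬a)) → (¬b ↔ (¬c ∧ ¬d))): β-rule — branch into ¬((d → ¬d) ∧ ¬(¬a ↔ ¬¬a))  //  (¬b ↔ (¬c ∧ ¬d)).
  branch 1 (add ¬((d → ¬d) ∧ ¬(¬a ↔ ¬¬a))):
    ¬((d → ¬d) ∧ ¬(¬a ↔ ¬¬a)): β-rule — branch into ¬(d → ¬d)  //  ¬¬(¬a ↔ ¬¬a).
      branch 1.1 (add ¬(d → ¬d)):
        ¬(d → ¬d): α-rule — add d, ¬¬d.
        ○ open, literals {d=1}.
      branch 1.2 (add ¬¬(¬a ↔ ¬¬a)):
        ¬¬(¬a ↔ ¬¬a): β-rule — branch into ¬a, ¬¬a  //  ¬¬a, ¬¬¬a.
          branch 1.2.1 (add ¬a, ¬¬a):
            ¬¬a: drop double negation, giving a.
            × closes — contains both a and ¬a.
          branch 1.2.2 (add ¬¬a, ¬¬¬a):
            ¬¬¬a: drop double negation, giving ¬a.
            × closes — contains both a and ¬a.
  branch 2 (add (¬b ↔ (¬c ∧ ¬d))):
    (¬b ↔ (¬c ∧ ¬d)): β-rule — branch into ¬b, (¬c ∧ ¬d)  //  ¬¬b, ¬(¬c ∧ ¬d).
      branch 2.1 (add ¬b, (¬c ∧ ¬d)):
        (¬c ∧ ¬d): α-rule — add ¬c, ¬d.
        ○ open, literals {b=0, c=0, d=0}.
      branch 2.2 (add ¬¬b, ¬(¬c ∧ ¬d)):
        ¬(¬c ∧ ¬d): β-rule — branch into ¬¬c  //  ¬¬d.
          branch 2.2.1 (add ¬¬c):
            ○ open, literals {b=1, c=1}.
          branch 2.2.2 (add ¬¬d):
            ○ open, literals {b=1, d=1}.
2 branches closed, 4 open.
Each open branch fixes some atoms; the unmentioned ones are free. Counting distinct full assignments: branch {d=1} (c, a, b) contributes 8 new; branch {b=0, c=0, d=0} (a) contributes 2 new; branch {b=1, c=1} (d, a) contributes 2 new; branch {b=1, d=1} (c, a) contributes 0 new. Total: 12.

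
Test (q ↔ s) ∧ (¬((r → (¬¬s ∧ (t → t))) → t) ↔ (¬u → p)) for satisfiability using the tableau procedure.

Initial set: {((q ↔ s) ∧ (¬((r → (¬¬s ∧ (t → t))) → t) ↔ (¬u → p)))}.
((q ↔ s) ∧ (¬((r → (¬¬s ∧ (t → t))) → t) ↔ (¬u → p))): α-rule — add (q ↔ s), (¬((r → (¬¬s ∧ (t → t))) → t) ↔ (¬u → p)).
(q ↔ s): β-rule — branch into q, s  //  ¬q, ¬s.
  branch 1 (add q, s):
    (¬((r → (¬¬s ∧ (t → t))) → t) ↔ (¬u → p)): β-rule — branch into ¬((r → (¬¬s ∧ (t → t))) → t), (¬u → p)  //  ¬¬((r → (¬¬s ∧ (t → t))) → t), ¬(¬u → p).
      branch 1.1 (add ¬((r → (¬¬s ∧ (t → t))) → t), (¬u → p)):
        ¬((r → (¬¬s ∧ (t → t))) → t): α-rule — add (r → (¬¬s ∧ (t → t))), ¬t.
        (¬u → p): β-rule — branch into ¬¬u  //  p.
          branch 1.1.1 (add ¬¬u):
            (r → (¬¬s ∧ (t → t))): β-rule — branch into ¬r  //  (¬¬s ∧ (t → t)).
              branch 1.1.1.1 (add ¬r):
                ○ open, literals {q=T, r=F, s=T, t=F, u=T}.
              branch 1.1.1.2 (add (¬¬s ∧ (t → t))):
                (¬¬s ∧ (t → t)): α-rule — add ¬¬s, (t → t).
                ¬¬s: drop double negation, giving s.
                (t → t): β-rule — branch into ¬t  //  t.
                  branch 1.1.1.2.1 (add ¬t):
                    ○ open, literals {q=T, s=T, t=F, u=T}.
                  branch 1.1.1.2.2 (add t):
                    × closes — contains both t and ¬t.
          branch 1.1.2 (add p):
            (r → (¬¬s ∧ (t → t))): β-rule — branch into ¬r  //  (¬¬s ∧ (t → t)).
              branch 1.1.2.1 (add ¬r):
                ○ open, literals {p=T, q=T, r=F, s=T, t=F}.
              branch 1.1.2.2 (add (¬¬s ∧ (t → t))):
                (¬¬s ∧ (t → t)): α-rule — add ¬¬s, (t → t).
                ¬¬s: drop double negation, giving s.
                (t → t): β-rule — branch into ¬t  //  t.
                  branch 1.1.2.2.1 (add ¬t):
                    ○ open, literals {p=T, q=T, s=T, t=F}.
                  branch 1.1.2.2.2 (add t):
                    × closes — contains both t and ¬t.
      branch 1.2 (add ¬¬((r → (¬¬s ∧ (t → t))) → t), ¬(¬u → p)):
        ¬(¬u → p): α-rule — add ¬u, ¬p.
        ¬¬((r → (¬¬s ∧ (t → t))) → t): β-rule — branch into ¬(r → (¬¬s ∧ (t → t)))  //  t.
          branch 1.2.1 (add ¬(r → (¬¬s ∧ (t → t)))):
            ¬(r → (¬¬s ∧ (t → t))): α-rule — add r, ¬(¬¬s ∧ (t → t)).
            ¬(¬¬s ∧ (t → t)): β-rule — branch into ¬¬¬s  //  ¬(t → t).
              branch 1.2.1.1 (add ¬¬¬s):
                ¬¬¬s: drop double negation, giving ¬s.
                × closes — contains both s and ¬s.
              branch 1.2.1.2 (add ¬(t → t)):
                ¬(t → t): α-rule — add t, ¬t.
                × closes — contains both t and ¬t.
          branch 1.2.2 (add t):
            ○ open, literals {p=F, q=T, s=T, t=T, u=F}.
  branch 2 (add ¬q, ¬s):
    (¬((r → (¬¬s ∧ (t → t))) → t) ↔ (¬u → p)): β-rule — branch into ¬((r → (¬¬s ∧ (t → t))) → t), (¬u → p)  //  ¬¬((r → (¬¬s ∧ (t → t))) → t), ¬(¬u → p).
      branch 2.1 (add ¬((r → (¬¬s ∧ (t → t))) → t), (¬u → p)):
        ¬((r → (¬¬s ∧ (t → t))) → t): α-rule — add (r → (¬¬s ∧ (t → t))), ¬t.
        (¬u → p): β-rule — branch into ¬¬u  //  p.
          branch 2.1.1 (add ¬¬u):
            (r → (¬¬s ∧ (t → t))): β-rule — branch into ¬r  //  (¬¬s ∧ (t → t)).
              branch 2.1.1.1 (add ¬r):
                ○ open, literals {q=F, r=F, s=F, t=F, u=T}.
              branch 2.1.1.2 (add (¬¬s ∧ (t → t))):
                (¬¬s ∧ (t → t)): α-rule — add ¬¬s, (t → t).
                ¬¬s: drop double negation, giving s.
                × closes — contains both s and ¬s.
          branch 2.1.2 (add p):
            (r → (¬¬s ∧ (t → t))): β-rule — branch into ¬r  //  (¬¬s ∧ (t → t)).
              branch 2.1.2.1 (add ¬r):
                ○ open, literals {p=T, q=F, r=F, s=F, t=F}.
              branch 2.1.2.2 (add (¬¬s ∧ (t → t))):
                (¬¬s ∧ (t → t)): α-rule — add ¬¬s, (t → t).
                ¬¬s: drop double negation, giving s.
                × closes — contains both s and ¬s.
      branch 2.2 (add ¬¬((r → (¬¬s ∧ (t → t))) → t), ¬(¬u → p)):
        ¬(¬u → p): α-rule — add ¬u, ¬p.
        ¬¬((r → (¬¬s ∧ (t → t))) → t): β-rule — branch into ¬(r → (¬¬s ∧ (t → t)))  //  t.
          branch 2.2.1 (add ¬(r → (¬¬s ∧ (t → t)))):
            ¬(r → (¬¬s ∧ (t → t))): α-rule — add r, ¬(¬¬s ∧ (t → t)).
            ¬(¬¬s ∧ (t → t)): β-rule — branch into ¬¬¬s  //  ¬(t → t).
              branch 2.2.1.1 (add ¬¬¬s):
                ¬¬¬s: drop double negation, giving ¬s.
                ○ open, literals {p=F, q=F, r=T, s=F, u=F}.
              branch 2.2.1.2 (add ¬(t → t)):
                ¬(t → t): α-rule — add t, ¬t.
                × closes — contains both t and ¬t.
          branch 2.2.2 (add t):
            ○ open, literals {p=F, q=F, s=F, t=T, u=F}.
7 branches closed, 9 open.
An open branch gives a satisfying assignment: q=T, r=F, s=T, t=F, u=T.

Satisfiable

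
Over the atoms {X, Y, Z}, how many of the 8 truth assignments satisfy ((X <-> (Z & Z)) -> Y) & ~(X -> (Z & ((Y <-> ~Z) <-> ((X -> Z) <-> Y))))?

3

Initial set: {T (((X <-> (Z & Z)) -> Y) & ~(X -> (Z & ((Y <-> ~Z) <-> ((X -> Z) <-> Y)))))}.
T (((X <-> (Z & Z)) -> Y) & ~(X -> (Z & ((Y <-> ~Z) <-> ((X -> Z) <-> Y))))): α-rule — add T ((X <-> (Z & Z)) -> Y), T ~(X -> (Z & ((Y <-> ~Z) <-> ((X -> Z) <-> Y)))).
T ~(X -> (Z & ((Y <-> ~Z) <-> ((X -> Z) <-> Y)))): α-rule — add T X, F (Z & ((Y <-> ~Z) <-> ((X -> Z) <-> Y))).
T ((X <-> (Z & Z)) -> Y): β-rule — branch into F (X <-> (Z & Z))  //  T Y.
  branch 1 (add F (X <-> (Z & Z))):
    F (Z & ((Y <-> ~Z) <-> ((X -> Z) <-> Y))): β-rule — branch into F Z  //  F ((Y <-> ~Z) <-> ((X -> Z) <-> Y)).
      branch 1.1 (add F Z):
        F (X <-> (Z & Z)): β-rule — branch into T X, F (Z & Z)  //  F X, T (Z & Z).
          branch 1.1.1 (add T X, F (Z & Z)):
            F (Z & Z): β-rule — branch into F Z  //  F Z.
              branch 1.1.1.1 (add F Z):
                ○ open, literals {X=true, Z=false}.
              branch 1.1.1.2 (add F Z):
                ○ open, literals {X=true, Z=false}.
          branch 1.1.2 (add F X, T (Z & Z)):
            × closes — contains both X and ~X.
      branch 1.2 (add F ((Y <-> ~Z) <-> ((X -> Z) <-> Y))):
        F (X <-> (Z & Z)): β-rule — branch into T X, F (Z & Z)  //  F X, T (Z & Z).
          branch 1.2.1 (add T X, F (Z & Z)):
            F ((Y <-> ~Z) <-> ((X -> Z) <-> Y)): β-rule — branch into T (Y <-> ~Z), F ((X -> Z) <-> Y)  //  F (Y <-> ~Z), T ((X -> Z) <-> Y).
              branch 1.2.1.1 (add T (Y <-> ~Z), F ((X -> Z) <-> Y)):
                F (Z & Z): β-rule — branch into F Z  //  F Z.
                  branch 1.2.1.1.1 (add F Z):
                    T (Y <-> ~Z): β-rule — branch into T Y, T ~Z  //  F Y, F ~Z.
                      branch 1.2.1.1.1.1 (add T Y, T ~Z):
                        F ((X -> Z) <-> Y): β-rule — branch into T (X -> Z), F Y  //  F (X -> Z), T Y.
                          branch 1.2.1.1.1.1.1 (add T (X -> Z), F Y):
                            × closes — contains both Y and ~Y.
                          branch 1.2.1.1.1.1.2 (add F (X -> Z), T Y):
                            F (X -> Z): α-rule — add T X, F Z.
                            ○ open, literals {X=true, Y=true, Z=false}.
                      branch 1.2.1.1.1.2 (add F Y, F ~Z):
                        × closes — contains both Z and ~Z.
                  branch 1.2.1.1.2 (add F Z):
                    T (Y <-> ~Z): β-rule — branch into T Y, T ~Z  //  F Y, F ~Z.
                      branch 1.2.1.1.2.1 (add T Y, T ~Z):
                        F ((X -> Z) <-> Y): β-rule — branch into T (X -> Z), F Y  //  F (X -> Z), T Y.
                          branch 1.2.1.1.2.1.1 (add T (X -> Z), F Y):
                            × closes — contains both Y and ~Y.
                          branch 1.2.1.1.2.1.2 (add F (X -> Z), T Y):
                            F (X -> Z): α-rule — add T X, F Z.
                            ○ open, literals {X=true, Y=true, Z=false}.
                      branch 1.2.1.1.2.2 (add F Y, F ~Z):
                        × closes — contains both Z and ~Z.
              branch 1.2.1.2 (add F (Y <-> ~Z), T ((X -> Z) <-> Y)):
                F (Z & Z): β-rule — branch into F Z  //  F Z.
                  branch 1.2.1.2.1 (add F Z):
                    F (Y <-> ~Z): β-rule — branch into T Y, F ~Z  //  F Y, T ~Z.
                      branch 1.2.1.2.1.1 (add T Y, F ~Z):
                        × closes — contains both Z and ~Z.
                      branch 1.2.1.2.1.2 (add F Y, T ~Z):
                        T ((X -> Z) <-> Y): β-rule — branch into T (X -> Z), T Y  //  F (X -> Z), F Y.
                          branch 1.2.1.2.1.2.1 (add T (X -> Z), T Y):
                            × closes — contains both Y and ~Y.
                          branch 1.2.1.2.1.2.2 (add F (X -> Z), F Y):
                            F (X -> Z): α-rule — add T X, F Z.
                            ○ open, literals {X=true, Y=false, Z=false}.
                  branch 1.2.1.2.2 (add F Z):
                    F (Y <-> ~Z): β-rule — branch into T Y, F ~Z  //  F Y, T ~Z.
                      branch 1.2.1.2.2.1 (add T Y, F ~Z):
                        × closes — contains both Z and ~Z.
                      branch 1.2.1.2.2.2 (add F Y, T ~Z):
                        T ((X -> Z) <-> Y): β-rule — branch into T (X -> Z), T Y  //  F (X -> Z), F Y.
                          branch 1.2.1.2.2.2.1 (add T (X -> Z), T Y):
                            × closes — contains both Y and ~Y.
                          branch 1.2.1.2.2.2.2 (add F (X -> Z), F Y):
                            F (X -> Z): α-rule — add T X, F Z.
                            ○ open, literals {X=true, Y=false, Z=false}.
          branch 1.2.2 (add F X, T (Z & Z)):
            × closes — contains both X and ~X.
  branch 2 (add T Y):
    F (Z & ((Y <-> ~Z) <-> ((X -> Z) <-> Y))): β-rule — branch into F Z  //  F ((Y <-> ~Z) <-> ((X -> Z) <-> Y)).
      branch 2.1 (add F Z):
        ○ open, literals {X=true, Y=true, Z=false}.
      branch 2.2 (add F ((Y <-> ~Z) <-> ((X -> Z) <-> Y))):
        F ((Y <-> ~Z) <-> ((X -> Z) <-> Y)): β-rule — branch into T (Y <-> ~Z), F ((X -> Z) <-> Y)  //  F (Y <-> ~Z), T ((X -> Z) <-> Y).
          branch 2.2.1 (add T (Y <-> ~Z), F ((X -> Z) <-> Y)):
            T (Y <-> ~Z): β-rule — branch into T Y, T ~Z  //  F Y, F ~Z.
              branch 2.2.1.1 (add T Y, T ~Z):
                F ((X -> Z) <-> Y): β-rule — branch into T (X -> Z), F Y  //  F (X -> Z), T Y.
                  branch 2.2.1.1.1 (add T (X -> Z), F Y):
                    × closes — contains both Y and ~Y.
                  branch 2.2.1.1.2 (add F (X -> Z), T Y):
                    F (X -> Z): α-rule — add T X, F Z.
                    ○ open, literals {X=true, Y=true, Z=false}.
              branch 2.2.1.2 (add F Y, F ~Z):
                × closes — contains both Y and ~Y.
          branch 2.2.2 (add F (Y <-> ~Z), T ((X -> Z) <-> Y)):
            F (Y <-> ~Z): β-rule — branch into T Y, F ~Z  //  F Y, T ~Z.
              branch 2.2.2.1 (add T Y, F ~Z):
                T ((X -> Z) <-> Y): β-rule — branch into T (X -> Z), T Y  //  F (X -> Z), F Y.
                  branch 2.2.2.1.1 (add T (X -> Z), T Y):
                    T (X -> Z): β-rule — branch into F X  //  T Z.
                      branch 2.2.2.1.1.1 (add F X):
                        × closes — contains both X and ~X.
                      branch 2.2.2.1.1.2 (add T Z):
                        ○ open, literals {X=true, Y=true, Z=true}.
                  branch 2.2.2.1.2 (add F (X -> Z), F Y):
                    × closes — contains both Y and ~Y.
              branch 2.2.2.2 (add F Y, T ~Z):
                × closes — contains both Y and ~Y.
15 branches closed, 9 open.
Each open branch fixes some atoms; the unmentioned ones are free. Counting distinct full assignments: branch {X=true, Z=false} (Y) contributes 2 new; branch {X=true, Z=false} (Y) contributes 0 new; branch {X=true, Y=true, Z=false} (none free) contributes 0 new; branch {X=true, Y=true, Z=false} (none free) contributes 0 new; branch {X=true, Y=false, Z=false} (none free) contributes 0 new; branch {X=true, Y=false, Z=false} (none free) contributes 0 new; branch {X=true, Y=true, Z=false} (none free) contributes 0 new; branch {X=true, Y=true, Z=false} (none free) contributes 0 new; branch {X=true, Y=true, Z=true} (none free) contributes 1 new. Total: 3.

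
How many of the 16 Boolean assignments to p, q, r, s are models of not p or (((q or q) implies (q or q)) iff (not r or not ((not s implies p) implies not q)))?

Initial set: {(not p or (((q or q) implies (q or q)) iff (not r or not ((not s implies p) implies not q))))}.
(not p or (((q or q) implies (q or q)) iff (not r or not ((not s implies p) implies not q)))): β-rule — branch into not p  //  (((q or q) implies (q or q)) iff (not r or not ((not s implies p) implies not q))).
  branch 1 (add not p):
    ○ open, literals {p=false}.
  branch 2 (add (((q or q) implies (q or q)) iff (not r or not ((not s implies p) implies not q)))):
    (((q or q) implies (q or q)) iff (not r or not ((not s implies p) implies not q))): β-rule — branch into ((q or q) implies (q or q)), (not r or not ((not s implies p) implies not q))  //  not ((q or q) implies (q or q)), not (not r or not ((not s implies p) implies not q)).
      branch 2.1 (add ((q or q) implies (q or q)), (not r or not ((not s implies p) implies not q))):
        ((q or q) implies (q or q)): β-rule — branch into not (q or q)  //  (q or q).
          branch 2.1.1 (add not (q or q)):
            not (q or q): α-rule — add not q, not q.
            (not r or not ((not s implies p) implies not q)): β-rule — branch into not r  //  not ((not s implies p) implies not q).
              branch 2.1.1.1 (add not r):
                ○ open, literals {q=false, r=false}.
              branch 2.1.1.2 (add not ((not s implies p) implies not q)):
                not ((not s implies p) implies not q): α-rule — add (not s implies p), not not q.
                × closes — contains both q and not q.
          branch 2.1.2 (add (q or q)):
            (not r or not ((not s implies p) implies not q)): β-rule — branch into not r  //  not ((not s implies p) implies not q).
              branch 2.1.2.1 (add not r):
                (q or q): β-rule — branch into q  //  q.
                  branch 2.1.2.1.1 (add q):
                    ○ open, literals {q=true, r=false}.
                  branch 2.1.2.1.2 (add q):
                    ○ open, literals {q=true, r=false}.
              branch 2.1.2.2 (add not ((not s implies p) implies not q)):
                not ((not s implies p) implies not q): α-rule — add (not s implies p), not not q.
                (q or q): β-rule — branch into q  //  q.
                  branch 2.1.2.2.1 (add q):
                    (not s implies p): β-rule — branch into not not s  //  p.
                      branch 2.1.2.2.1.1 (add not not s):
                        ○ open, literals {q=true, s=true}.
                      branch 2.1.2.2.1.2 (add p):
                        ○ open, literals {p=true, q=true}.
                  branch 2.1.2.2.2 (add q):
                    (not s implies p): β-rule — branch into not not s  //  p.
                      branch 2.1.2.2.2.1 (add not not s):
                        ○ open, literals {q=true, s=true}.
                      branch 2.1.2.2.2.2 (add p):
                        ○ open, literals {p=true, q=true}.
      branch 2.2 (add not ((q or q) implies (q or q)), not (not r or not ((not s implies p) implies not q))):
        not ((q or q) implies (q or q)): α-rule — add (q or q), not (q or q).
        not (not r or not ((not s implies p) implies not q)): α-rule — add not not r, not not ((not s implies p) implies not q).
        not (q or q): α-rule — add not q, not q.
        (q or q): β-rule — branch into q  //  q.
          branch 2.2.1 (add q):
            × closes — contains both q and not q.
          branch 2.2.2 (add q):
            × closes — contains both q and not q.
3 branches closed, 8 open.
Each open branch fixes some atoms; the unmentioned ones are free. Counting distinct full assignments: branch {p=false} (q, r, s) contributes 8 new; branch {q=false, r=false} (p, s) contributes 2 new; branch {q=true, r=false} (p, s) contributes 2 new; branch {q=true, r=false} (p, s) contributes 0 new; branch {q=true, s=true} (p, r) contributes 1 new; branch {p=true, q=true} (r, s) contributes 1 new; branch {q=true, s=true} (p, r) contributes 0 new; branch {p=true, q=true} (r, s) contributes 0 new. Total: 14.

14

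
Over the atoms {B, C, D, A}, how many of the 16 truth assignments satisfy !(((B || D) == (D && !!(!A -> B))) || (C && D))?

Initial set: {T !(((B || D) == (D && !!(!A -> B))) || (C && D))}.
T !(((B || D) == (D && !!(!A -> B))) || (C && D)): α-rule — add F ((B || D) == (D && !!(!A -> B))), F (C && D).
F ((B || D) == (D && !!(!A -> B))): β-rule — branch into T (B || D), F (D && !!(!A -> B))  //  F (B || D), T (D && !!(!A -> B)).
  branch 1 (add T (B || D), F (D && !!(!A -> B))):
    F (C && D): β-rule — branch into F C  //  F D.
      branch 1.1 (add F C):
        T (B || D): β-rule — branch into T B  //  T D.
          branch 1.1.1 (add T B):
            F (D && !!(!A -> B)): β-rule — branch into F D  //  F !!(!A -> B).
              branch 1.1.1.1 (add F D):
                ○ open, literals {B=true, C=false, D=false}.
              branch 1.1.1.2 (add F !!(!A -> B)):
                F !!(!A -> B): drop double negation, giving F (!A -> B).
                F (!A -> B): α-rule — add T !A, F B.
                × closes — contains both B and !B.
          branch 1.1.2 (add T D):
            F (D && !!(!A -> B)): β-rule — branch into F D  //  F !!(!A -> B).
              branch 1.1.2.1 (add F D):
                × closes — contains both D and !D.
              branch 1.1.2.2 (add F !!(!A -> B)):
                F !!(!A -> B): drop double negation, giving F (!A -> B).
                F (!A -> B): α-rule — add T !A, F B.
                ○ open, literals {A=false, B=false, C=false, D=true}.
      branch 1.2 (add F D):
        T (B || D): β-rule — branch into T B  //  T D.
          branch 1.2.1 (add T B):
            F (D && !!(!A -> B)): β-rule — branch into F D  //  F !!(!A -> B).
              branch 1.2.1.1 (add F D):
                ○ open, literals {B=true, D=false}.
              branch 1.2.1.2 (add F !!(!A -> B)):
                F !!(!A -> B): drop double negation, giving F (!A -> B).
                F (!A -> B): α-rule — add T !A, F B.
                × closes — contains both B and !B.
          branch 1.2.2 (add T D):
            × closes — contains both D and !D.
  branch 2 (add F (B || D), T (D && !!(!A -> B))):
    F (B || D): α-rule — add F B, F D.
    T (D && !!(!A -> B)): α-rule — add T D, T !!(!A -> B).
    × closes — contains both D and !D.
5 branches closed, 3 open.
Each open branch fixes some atoms; the unmentioned ones are free. Counting distinct full assignments: branch {B=true, C=false, D=false} (A) contributes 2 new; branch {A=false, B=false, C=false, D=true} (none free) contributes 1 new; branch {B=true, D=false} (C, A) contributes 2 new. Total: 5.

5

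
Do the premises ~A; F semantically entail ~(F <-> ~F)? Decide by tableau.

Yes

Initial set: {~A; F; ~~(F <-> ~F)}.
~~(F <-> ~F): β-rule — branch into F, ~F  //  ~F, ~~F.
  branch 1 (add F, ~F):
    × closes — contains both F and ~F.
  branch 2 (add ~F, ~~F):
    × closes — contains both F and ~F.
All 2 branches close.
Every branch closed, so the premises entail the conclusion.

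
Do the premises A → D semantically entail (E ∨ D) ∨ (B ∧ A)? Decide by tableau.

No

Initial set: {T (A → D); F ((E ∨ D) ∨ (B ∧ A))}.
F ((E ∨ D) ∨ (B ∧ A)): α-rule — add F (E ∨ D), F (B ∧ A).
F (E ∨ D): α-rule — add F E, F D.
T (A → D): β-rule — branch into F A  //  T D.
  branch 1 (add F A):
    F (B ∧ A): β-rule — branch into F B  //  F A.
      branch 1.1 (add F B):
        ○ open, literals {A=false, B=false, D=false, E=false}.
      branch 1.2 (add F A):
        ○ open, literals {A=false, D=false, E=false}.
  branch 2 (add T D):
    × closes — contains both D and ¬D.
1 branch closed, 2 open.
An open branch gives a countermodel: A=false, B=false, D=false, E=false (unmentioned atoms arbitrary); the premises hold there but the conclusion fails.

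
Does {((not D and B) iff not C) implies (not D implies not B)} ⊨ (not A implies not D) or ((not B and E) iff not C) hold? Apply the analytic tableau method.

No

Initial set: {T (((not D and B) iff not C) implies (not D implies not B)); F ((not A implies not D) or ((not B and E) iff not C))}.
F ((not A implies not D) or ((not B and E) iff not C)): α-rule — add F (not A implies not D), F ((not B and E) iff not C).
F (not A implies not D): α-rule — add T not A, F not D.
T (((not D and B) iff not C) implies (not D implies not B)): β-rule — branch into F ((not D and B) iff not C)  //  T (not D implies not B).
  branch 1 (add F ((not D and B) iff not C)):
    F ((not B and E) iff not C): β-rule — branch into T (not B and E), F not C  //  F (not B and E), T not C.
      branch 1.1 (add T (not B and E), F not C):
        T (not B and E): α-rule — add T not B, T E.
        F ((not D and B) iff not C): β-rule — branch into T (not D and B), F not C  //  F (not D and B), T not C.
          branch 1.1.1 (add T (not D and B), F not C):
            T (not D and B): α-rule — add T not D, T B.
            × closes — contains both D and not D.
          branch 1.1.2 (add F (not D and B), T not C):
            × closes — contains both C and not C.
      branch 1.2 (add F (not B and E), T not C):
        F ((not D and B) iff not C): β-rule — branch into T (not D and B), F not C  //  F (not D and B), T not C.
          branch 1.2.1 (add T (not D and B), F not C):
            × closes — contains both C and not C.
          branch 1.2.2 (add F (not D and B), T not C):
            F (not B and E): β-rule — branch into F not B  //  F E.
              branch 1.2.2.1 (add F not B):
                F (not D and B): β-rule — branch into F not D  //  F B.
                  branch 1.2.2.1.1 (add F not D):
                    ○ open, literals {A=false, B=true, C=false, D=true}.
                  branch 1.2.2.1.2 (add F B):
                    × closes — contains both B and not B.
              branch 1.2.2.2 (add F E):
                F (not D and B): β-rule — branch into F not D  //  F B.
                  branch 1.2.2.2.1 (add F not D):
                    ○ open, literals {A=false, C=false, D=true, E=false}.
                  branch 1.2.2.2.2 (add F B):
                    ○ open, literals {A=false, B=false, C=false, D=true, E=false}.
  branch 2 (add T (not D implies not B)):
    F ((not B and E) iff not C): β-rule — branch into T (not B and E), F not C  //  F (not B and E), T not C.
      branch 2.1 (add T (not B and E), F not C):
        T (not B and E): α-rule — add T not B, T E.
        T (not D implies not B): β-rule — branch into F not D  //  T not B.
          branch 2.1.1 (add F not D):
            ○ open, literals {A=false, B=false, C=true, D=true, E=true}.
          branch 2.1.2 (add T not B):
            ○ open, literals {A=false, B=false, C=true, D=true, E=true}.
      branch 2.2 (add F (not B and E), T not C):
        T (not D implies not B): β-rule — branch into F not D  //  T not B.
          branch 2.2.1 (add F not D):
            F (not B and E): β-rule — branch into F not B  //  F E.
              branch 2.2.1.1 (add F not B):
                ○ open, literals {A=false, B=true, C=false, D=true}.
              branch 2.2.1.2 (add F E):
                ○ open, literals {A=false, C=false, D=true, E=false}.
          branch 2.2.2 (add T not B):
            F (not B and E): β-rule — branch into F not B  //  F E.
              branch 2.2.2.1 (add F not B):
                × closes — contains both B and not B.
              branch 2.2.2.2 (add F E):
                ○ open, literals {A=false, B=false, C=false, D=true, E=false}.
5 branches closed, 8 open.
An open branch gives a countermodel: A=false, B=true, C=false, D=true (unmentioned atoms arbitrary); the premises hold there but the conclusion fails.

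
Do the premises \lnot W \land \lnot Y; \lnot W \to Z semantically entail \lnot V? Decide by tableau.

No

Initial set: {(\lnot W \land \lnot Y); (\lnot W \to Z); \lnot \lnot V}.
(\lnot W \land \lnot Y): α-rule — add \lnot W, \lnot Y.
(\lnot W \to Z): β-rule — branch into \lnot \lnot W  //  Z.
  branch 1 (add \lnot \lnot W):
    × closes — contains both W and \lnot W.
  branch 2 (add Z):
    ○ open, literals {V=true, W=false, Y=false, Z=true}.
1 branch closed, 1 open.
An open branch gives a countermodel: V=true, W=false, Y=false, Z=true (unmentioned atoms arbitrary); the premises hold there but the conclusion fails.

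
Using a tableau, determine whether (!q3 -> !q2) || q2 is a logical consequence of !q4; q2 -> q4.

Yes

Initial set: {T !q4; T (q2 -> q4); F ((!q3 -> !q2) || q2)}.
F ((!q3 -> !q2) || q2): α-rule — add F (!q3 -> !q2), F q2.
F (!q3 -> !q2): α-rule — add T !q3, F !q2.
× closes — contains both q2 and !q2.
All 1 branch closes.
Every branch closed, so the premises entail the conclusion.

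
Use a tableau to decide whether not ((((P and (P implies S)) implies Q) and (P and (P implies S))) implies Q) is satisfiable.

Initial set: {T not ((((P and (P implies S)) implies Q) and (P and (P implies S))) implies Q)}.
T not ((((P and (P implies S)) implies Q) and (P and (P implies S))) implies Q): α-rule — add T (((P and (P implies S)) implies Q) and (P and (P implies S))), F Q.
T (((P and (P implies S)) implies Q) and (P and (P implies S))): α-rule — add T ((P and (P implies S)) implies Q), T (P and (P implies S)).
T (P and (P implies S)): α-rule — add T P, T (P implies S).
T ((P and (P implies S)) implies Q): β-rule — branch into F (P and (P implies S))  //  T Q.
  branch 1 (add F (P and (P implies S))):
    T (P implies S): β-rule — branch into F P  //  T S.
      branch 1.1 (add F P):
        × closes — contains both P and not P.
      branch 1.2 (add T S):
        F (P and (P implies S)): β-rule — branch into F P  //  F (P implies S).
          branch 1.2.1 (add F P):
            × closes — contains both P and not P.
          branch 1.2.2 (add F (P implies S)):
            F (P implies S): α-rule — add T P, F S.
            × closes — contains both S and not S.
  branch 2 (add T Q):
    × closes — contains both Q and not Q.
All 4 branches close.
Every branch closed; the formula is unsatisfiable.

Unsatisfiable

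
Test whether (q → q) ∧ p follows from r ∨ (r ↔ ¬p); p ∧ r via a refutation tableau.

Yes

Initial set: {(r ∨ (r ↔ ¬p)); (p ∧ r); ¬((q → q) ∧ p)}.
(p ∧ r): α-rule — add p, r.
(r ∨ (r ↔ ¬p)): β-rule — branch into r  //  (r ↔ ¬p).
  branch 1 (add r):
    ¬((q → q) ∧ p): β-rule — branch into ¬(q → q)  //  ¬p.
      branch 1.1 (add ¬(q → q)):
        ¬(q → q): α-rule — add q, ¬q.
        × closes — contains both q and ¬q.
      branch 1.2 (add ¬p):
        × closes — contains both p and ¬p.
  branch 2 (add (r ↔ ¬p)):
    ¬((q → q) ∧ p): β-rule — branch into ¬(q → q)  //  ¬p.
      branch 2.1 (add ¬(q → q)):
        ¬(q → q): α-rule — add q, ¬q.
        × closes — contains both q and ¬q.
      branch 2.2 (add ¬p):
        × closes — contains both p and ¬p.
All 4 branches close.
Every branch closed, so the premises entail the conclusion.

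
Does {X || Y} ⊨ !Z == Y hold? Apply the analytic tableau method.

Initial set: {(X || Y); !(!Z == Y)}.
(X || Y): β-rule — branch into X  //  Y.
  branch 1 (add X):
    !(!Z == Y): β-rule — branch into !Z, !Y  //  !!Z, Y.
      branch 1.1 (add !Z, !Y):
        ○ open, literals {X=T, Y=F, Z=F}.
      branch 1.2 (add !!Z, Y):
        ○ open, literals {X=T, Y=T, Z=T}.
  branch 2 (add Y):
    !(!Z == Y): β-rule — branch into !Z, !Y  //  !!Z, Y.
      branch 2.1 (add !Z, !Y):
        × closes — contains both Y and !Y.
      branch 2.2 (add !!Z, Y):
        ○ open, literals {Y=T, Z=T}.
1 branch closed, 3 open.
An open branch gives a countermodel: X=T, Y=F, Z=F (unmentioned atoms arbitrary); the premises hold there but the conclusion fails.

No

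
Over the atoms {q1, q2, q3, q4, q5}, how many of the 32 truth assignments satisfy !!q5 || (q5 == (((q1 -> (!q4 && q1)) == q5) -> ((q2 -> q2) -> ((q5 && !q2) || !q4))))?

20

Initial set: {T (!!q5 || (q5 == (((q1 -> (!q4 && q1)) == q5) -> ((q2 -> q2) -> ((q5 && !q2) || !q4)))))}.
T (!!q5 || (q5 == (((q1 -> (!q4 && q1)) == q5) -> ((q2 -> q2) -> ((q5 && !q2) || !q4))))): β-rule — branch into T !!q5  //  T (q5 == (((q1 -> (!q4 && q1)) == q5) -> ((q2 -> q2) -> ((q5 && !q2) || !q4)))).
  branch 1 (add T !!q5):
    T !!q5: drop double negation, giving T q5.
    ○ open, literals {q5=true}.
  branch 2 (add T (q5 == (((q1 -> (!q4 && q1)) == q5) -> ((q2 -> q2) -> ((q5 && !q2) || !q4))))):
    T (q5 == (((q1 -> (!q4 && q1)) == q5) -> ((q2 -> q2) -> ((q5 && !q2) || !q4)))): β-rule — branch into T q5, T (((q1 -> (!q4 && q1)) == q5) -> ((q2 -> q2) -> ((q5 && !q2) || !q4)))  //  F q5, F (((q1 -> (!q4 && q1)) == q5) -> ((q2 -> q2) -> ((q5 && !q2) || !q4))).
      branch 2.1 (add T q5, T (((q1 -> (!q4 && q1)) == q5) -> ((q2 -> q2) -> ((q5 && !q2) || !q4)))):
        T (((q1 -> (!q4 && q1)) == q5) -> ((q2 -> q2) -> ((q5 && !q2) || !q4))): β-rule — branch into F ((q1 -> (!q4 && q1)) == q5)  //  T ((q2 -> q2) -> ((q5 && !q2) || !q4)).
          branch 2.1.1 (add F ((q1 -> (!q4 && q1)) == q5)):
            F ((q1 -> (!q4 && q1)) == q5): β-rule — branch into T (q1 -> (!q4 && q1)), F q5  //  F (q1 -> (!q4 && q1)), T q5.
              branch 2.1.1.1 (add T (q1 -> (!q4 && q1)), F q5):
                × closes — contains both q5 and !q5.
              branch 2.1.1.2 (add F (q1 -> (!q4 && q1)), T q5):
                F (q1 -> (!q4 && q1)): α-rule — add T q1, F (!q4 && q1).
                F (!q4 && q1): β-rule — branch into F !q4  //  F q1.
                  branch 2.1.1.2.1 (add F !q4):
                    ○ open, literals {q1=true, q4=true, q5=true}.
                  branch 2.1.1.2.2 (add F q1):
                    × closes — contains both q1 and !q1.
          branch 2.1.2 (add T ((q2 -> q2) -> ((q5 && !q2) || !q4))):
            T ((q2 -> q2) -> ((q5 && !q2) || !q4)): β-rule — branch into F (q2 -> q2)  //  T ((q5 && !q2) || !q4).
              branch 2.1.2.1 (add F (q2 -> q2)):
                F (q2 -> q2): α-rule — add T q2, F q2.
                × closes — contains both q2 and !q2.
              branch 2.1.2.2 (add T ((q5 && !q2) || !q4)):
                T ((q5 && !q2) || !q4): β-rule — branch into T (q5 && !q2)  //  T !q4.
                  branch 2.1.2.2.1 (add T (q5 && !q2)):
                    T (q5 && !q2): α-rule — add T q5, T !q2.
                    ○ open, literals {q2=false, q5=true}.
                  branch 2.1.2.2.2 (add T !q4):
                    ○ open, literals {q4=false, q5=true}.
      branch 2.2 (add F q5, F (((q1 -> (!q4 && q1)) == q5) -> ((q2 -> q2) -> ((q5 && !q2) || !q4)))):
        F (((q1 -> (!q4 && q1)) == q5) -> ((q2 -> q2) -> ((q5 && !q2) || !q4))): α-rule — add T ((q1 -> (!q4 && q1)) == q5), F ((q2 -> q2) -> ((q5 && !q2) || !q4)).
        F ((q2 -> q2) -> ((q5 && !q2) || !q4)): α-rule — add T (q2 -> q2), F ((q5 && !q2) || !q4).
        F ((q5 && !q2) || !q4): α-rule — add F (q5 && !q2), F !q4.
        T ((q1 -> (!q4 && q1)) == q5): β-rule — branch into T (q1 -> (!q4 && q1)), T q5  //  F (q1 -> (!q4 && q1)), F q5.
          branch 2.2.1 (add T (q1 -> (!q4 && q1)), T q5):
            × closes — contains both q5 and !q5.
          branch 2.2.2 (add F (q1 -> (!q4 && q1)), F q5):
            F (q1 -> (!q4 && q1)): α-rule — add T q1, F (!q4 && q1).
            T (q2 -> q2): β-rule — branch into F q2  //  T q2.
              branch 2.2.2.1 (add F q2):
                F (q5 && !q2): β-rule — branch into F q5  //  F !q2.
                  branch 2.2.2.1.1 (add F q5):
                    F (!q4 && q1): β-rule — branch into F !q4  //  F q1.
                      branch 2.2.2.1.1.1 (add F !q4):
                        ○ open, literals {q1=true, q2=false, q4=true, q5=false}.
                      branch 2.2.2.1.1.2 (add F q1):
                        × closes — contains both q1 and !q1.
                  branch 2.2.2.1.2 (add F !q2):
                    × closes — contains both q2 and !q2.
              branch 2.2.2.2 (add T q2):
                F (q5 && !q2): β-rule — branch into F q5  //  F !q2.
                  branch 2.2.2.2.1 (add F q5):
                    F (!q4 && q1): β-rule — branch into F !q4  //  F q1.
                      branch 2.2.2.2.1.1 (add F !q4):
                        ○ open, literals {q1=true, q2=true, q4=true, q5=false}.
                      branch 2.2.2.2.1.2 (add F q1):
                        × closes — contains both q1 and !q1.
                  branch 2.2.2.2.2 (add F !q2):
                    F (!q4 && q1): β-rule — branch into F !q4  //  F q1.
                      branch 2.2.2.2.2.1 (add F !q4):
                        ○ open, literals {q1=true, q2=true, q4=true, q5=false}.
                      branch 2.2.2.2.2.2 (add F q1):
                        × closes — contains both q1 and !q1.
8 branches closed, 7 open.
Each open branch fixes some atoms; the unmentioned ones are free. Counting distinct full assignments: branch {q5=true} (q1, q2, q3, q4) contributes 16 new; branch {q1=true, q4=true, q5=true} (q2, q3) contributes 0 new; branch {q2=false, q5=true} (q1, q3, q4) contributes 0 new; branch {q4=false, q5=true} (q1, q2, q3) contributes 0 new; branch {q1=true, q2=false, q4=true, q5=false} (q3) contributes 2 new; branch {q1=true, q2=true, q4=true, q5=false} (q3) contributes 2 new; branch {q1=true, q2=true, q4=true, q5=false} (q3) contributes 0 new. Total: 20.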